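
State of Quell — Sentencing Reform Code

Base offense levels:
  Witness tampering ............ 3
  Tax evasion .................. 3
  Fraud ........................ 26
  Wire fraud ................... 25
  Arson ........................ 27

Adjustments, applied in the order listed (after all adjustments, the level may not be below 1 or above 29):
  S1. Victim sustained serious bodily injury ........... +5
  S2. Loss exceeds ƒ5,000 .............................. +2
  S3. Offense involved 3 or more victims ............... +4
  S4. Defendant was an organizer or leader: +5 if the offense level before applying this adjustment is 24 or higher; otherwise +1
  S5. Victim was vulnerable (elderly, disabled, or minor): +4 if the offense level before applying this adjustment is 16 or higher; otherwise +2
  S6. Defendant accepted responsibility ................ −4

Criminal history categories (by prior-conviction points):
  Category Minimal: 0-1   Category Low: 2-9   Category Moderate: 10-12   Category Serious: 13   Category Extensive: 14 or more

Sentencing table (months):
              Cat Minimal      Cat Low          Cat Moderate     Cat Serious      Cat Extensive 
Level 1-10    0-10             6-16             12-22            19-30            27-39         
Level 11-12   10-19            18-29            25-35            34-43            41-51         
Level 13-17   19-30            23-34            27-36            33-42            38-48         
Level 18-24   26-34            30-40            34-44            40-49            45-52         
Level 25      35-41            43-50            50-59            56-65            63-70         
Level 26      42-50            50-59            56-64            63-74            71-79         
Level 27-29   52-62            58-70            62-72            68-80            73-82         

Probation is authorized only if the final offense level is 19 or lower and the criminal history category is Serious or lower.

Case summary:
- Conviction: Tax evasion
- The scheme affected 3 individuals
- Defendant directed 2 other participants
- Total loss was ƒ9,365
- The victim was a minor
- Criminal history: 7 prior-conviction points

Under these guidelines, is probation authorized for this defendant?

Yes

Base offense level for tax evasion: 3.
S1 does not apply.
S2 applies: 3 + 2 = 5.
S3 applies: 5 + 4 = 9.
S4 applies (level before this adjustment is 9 < 24, so +1): 9 + 1 = 10.
S5 applies (level before this adjustment is 10 < 16, so +2): 10 + 2 = 12.
S6 does not apply.
Final offense level: 12.
Criminal history: 7 prior points → Category Low (2-9).
Level 12 falls in the 11-12 band.
Grid: Level 11-12 × Category Low = 18-29 months.
Probation check: level 12 ≤ 19 and category Low ≤ Serious → eligible.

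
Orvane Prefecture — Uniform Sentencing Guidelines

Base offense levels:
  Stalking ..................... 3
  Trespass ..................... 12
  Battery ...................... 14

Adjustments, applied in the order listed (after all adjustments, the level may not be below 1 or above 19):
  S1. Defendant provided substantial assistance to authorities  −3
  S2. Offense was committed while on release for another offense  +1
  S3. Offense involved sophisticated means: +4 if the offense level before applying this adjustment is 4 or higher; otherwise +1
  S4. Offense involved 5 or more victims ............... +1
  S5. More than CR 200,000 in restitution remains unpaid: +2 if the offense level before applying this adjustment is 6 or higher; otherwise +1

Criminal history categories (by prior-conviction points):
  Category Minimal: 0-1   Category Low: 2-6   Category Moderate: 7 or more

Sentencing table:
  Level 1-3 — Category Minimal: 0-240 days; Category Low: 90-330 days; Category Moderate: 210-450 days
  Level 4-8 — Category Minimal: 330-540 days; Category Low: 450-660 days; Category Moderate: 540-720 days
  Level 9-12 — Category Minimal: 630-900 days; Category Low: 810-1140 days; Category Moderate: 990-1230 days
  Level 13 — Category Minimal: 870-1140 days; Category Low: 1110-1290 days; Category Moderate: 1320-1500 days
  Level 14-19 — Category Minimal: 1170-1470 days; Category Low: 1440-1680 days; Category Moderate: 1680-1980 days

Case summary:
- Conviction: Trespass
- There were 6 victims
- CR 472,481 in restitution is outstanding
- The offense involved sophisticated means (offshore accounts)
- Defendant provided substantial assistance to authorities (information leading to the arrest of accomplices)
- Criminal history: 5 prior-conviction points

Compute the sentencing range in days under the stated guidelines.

Base offense level for trespass: 12.
S1 applies: 12 − 3 = 9.
S3 applies (level before this adjustment is 9 ≥ 4, so +4): 9 + 4 = 13.
S4 applies: 13 + 1 = 14.
S5 applies (level before this adjustment is 14 ≥ 6, so +2): 14 + 2 = 16.
Final offense level: 16.
Criminal history: 5 prior points → Category Low (2-6).
Level 16 falls in the 14-19 band.
Grid: Level 14-19 × Category Low = 1440-1680 days.

1440-1680 days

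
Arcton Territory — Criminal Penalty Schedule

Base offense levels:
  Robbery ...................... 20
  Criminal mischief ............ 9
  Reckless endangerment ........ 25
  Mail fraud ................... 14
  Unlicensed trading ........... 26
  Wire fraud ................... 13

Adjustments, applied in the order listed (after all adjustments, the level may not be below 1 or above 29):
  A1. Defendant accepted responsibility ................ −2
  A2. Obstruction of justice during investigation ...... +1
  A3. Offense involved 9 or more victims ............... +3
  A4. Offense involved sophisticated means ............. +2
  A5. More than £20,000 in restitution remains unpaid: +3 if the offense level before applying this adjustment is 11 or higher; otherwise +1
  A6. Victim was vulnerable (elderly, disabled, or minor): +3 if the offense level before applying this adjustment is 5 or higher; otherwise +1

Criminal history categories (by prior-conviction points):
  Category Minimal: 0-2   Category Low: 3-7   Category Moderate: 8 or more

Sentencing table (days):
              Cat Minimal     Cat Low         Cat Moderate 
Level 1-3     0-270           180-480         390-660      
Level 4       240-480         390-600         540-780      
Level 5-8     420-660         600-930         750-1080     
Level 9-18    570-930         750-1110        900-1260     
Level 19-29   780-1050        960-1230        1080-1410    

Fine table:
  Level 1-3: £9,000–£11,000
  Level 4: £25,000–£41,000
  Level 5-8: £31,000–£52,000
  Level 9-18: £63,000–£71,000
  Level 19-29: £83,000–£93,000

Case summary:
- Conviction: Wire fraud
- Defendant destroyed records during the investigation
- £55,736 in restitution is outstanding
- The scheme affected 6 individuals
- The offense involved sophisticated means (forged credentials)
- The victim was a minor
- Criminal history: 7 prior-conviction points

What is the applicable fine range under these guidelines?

£83,000–£93,000

Base offense level for wire fraud: 13.
A2 applies: 13 + 1 = 14.
A3 does not apply.
A4 applies: 14 + 2 = 16.
A5 applies (level before this adjustment is 16 ≥ 11, so +3): 16 + 3 = 19.
A6 applies (level before this adjustment is 19 ≥ 5, so +3): 19 + 3 = 22.
Final offense level: 22.
Level 22 falls in the 19-29 band.
Fine table: Level 19-29 → £83,000–£93,000.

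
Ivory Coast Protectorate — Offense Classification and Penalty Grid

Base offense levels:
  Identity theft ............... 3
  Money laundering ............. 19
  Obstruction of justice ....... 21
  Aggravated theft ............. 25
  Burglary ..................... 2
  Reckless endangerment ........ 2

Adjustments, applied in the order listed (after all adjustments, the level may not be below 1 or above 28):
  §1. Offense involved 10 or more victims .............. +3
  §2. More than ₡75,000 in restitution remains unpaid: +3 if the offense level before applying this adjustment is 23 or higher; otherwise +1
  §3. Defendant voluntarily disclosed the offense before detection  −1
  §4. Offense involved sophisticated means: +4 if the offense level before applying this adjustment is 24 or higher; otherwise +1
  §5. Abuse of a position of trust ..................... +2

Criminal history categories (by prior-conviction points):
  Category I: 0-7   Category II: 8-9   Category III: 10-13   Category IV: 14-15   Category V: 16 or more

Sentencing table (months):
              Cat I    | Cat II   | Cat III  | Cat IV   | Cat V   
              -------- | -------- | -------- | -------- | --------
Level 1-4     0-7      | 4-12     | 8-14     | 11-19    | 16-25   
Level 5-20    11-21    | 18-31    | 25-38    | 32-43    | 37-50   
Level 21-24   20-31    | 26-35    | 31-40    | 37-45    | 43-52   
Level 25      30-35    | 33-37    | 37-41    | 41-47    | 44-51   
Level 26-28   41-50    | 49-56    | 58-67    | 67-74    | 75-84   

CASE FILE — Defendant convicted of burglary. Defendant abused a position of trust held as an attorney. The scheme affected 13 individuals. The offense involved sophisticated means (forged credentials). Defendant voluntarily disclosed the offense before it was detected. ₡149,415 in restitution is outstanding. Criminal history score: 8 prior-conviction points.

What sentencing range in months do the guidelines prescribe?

Base offense level for burglary: 2.
§1 applies: 2 + 3 = 5.
§2 applies (level before this adjustment is 5 < 23, so +1): 5 + 1 = 6.
§3 applies: 6 − 1 = 5.
§4 applies (level before this adjustment is 5 < 24, so +1): 5 + 1 = 6.
§5 applies: 6 + 2 = 8.
Final offense level: 8.
Criminal history: 8 prior points → Category II (8-9).
Level 8 falls in the 5-20 band.
Grid: Level 5-20 × Category II = 18-31 months.

18-31 months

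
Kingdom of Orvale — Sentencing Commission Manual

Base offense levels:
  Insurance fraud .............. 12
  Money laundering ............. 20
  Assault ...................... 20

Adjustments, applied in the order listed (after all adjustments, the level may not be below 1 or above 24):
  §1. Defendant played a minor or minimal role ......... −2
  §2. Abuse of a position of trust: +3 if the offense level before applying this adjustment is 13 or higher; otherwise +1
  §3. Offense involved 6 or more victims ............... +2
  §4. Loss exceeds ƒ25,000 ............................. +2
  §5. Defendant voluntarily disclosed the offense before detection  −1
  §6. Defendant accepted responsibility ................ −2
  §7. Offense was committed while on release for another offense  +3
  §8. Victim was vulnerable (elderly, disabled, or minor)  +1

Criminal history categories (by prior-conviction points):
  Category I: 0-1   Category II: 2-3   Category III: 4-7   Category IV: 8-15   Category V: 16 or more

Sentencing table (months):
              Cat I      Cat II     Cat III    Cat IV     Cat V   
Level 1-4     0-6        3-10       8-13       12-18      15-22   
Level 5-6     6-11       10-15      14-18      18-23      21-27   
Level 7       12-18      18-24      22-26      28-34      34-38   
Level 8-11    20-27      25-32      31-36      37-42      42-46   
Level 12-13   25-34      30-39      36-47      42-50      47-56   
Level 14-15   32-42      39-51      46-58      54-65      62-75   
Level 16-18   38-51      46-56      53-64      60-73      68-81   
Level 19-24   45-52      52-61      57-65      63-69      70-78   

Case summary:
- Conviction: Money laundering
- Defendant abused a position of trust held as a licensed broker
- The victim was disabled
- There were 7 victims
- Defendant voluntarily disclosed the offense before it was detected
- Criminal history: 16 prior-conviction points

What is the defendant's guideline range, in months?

Base offense level for money laundering: 20.
§1 does not apply.
§2 applies (level before this adjustment is 20 ≥ 13, so +3): 20 + 3 = 23.
§3 applies: 23 + 2 = 25.
§4 does not apply.
§5 applies: 25 − 1 = 24.
§6 does not apply.
§8 applies: 24 + 1 = 25.
Level 25 exceeds the maximum of 24; capped at 24.
Final offense level: 24.
Criminal history: 16 prior points → Category V (16+).
Level 24 falls in the 19-24 band.
Grid: Level 19-24 × Category V = 70-78 months.

70-78 months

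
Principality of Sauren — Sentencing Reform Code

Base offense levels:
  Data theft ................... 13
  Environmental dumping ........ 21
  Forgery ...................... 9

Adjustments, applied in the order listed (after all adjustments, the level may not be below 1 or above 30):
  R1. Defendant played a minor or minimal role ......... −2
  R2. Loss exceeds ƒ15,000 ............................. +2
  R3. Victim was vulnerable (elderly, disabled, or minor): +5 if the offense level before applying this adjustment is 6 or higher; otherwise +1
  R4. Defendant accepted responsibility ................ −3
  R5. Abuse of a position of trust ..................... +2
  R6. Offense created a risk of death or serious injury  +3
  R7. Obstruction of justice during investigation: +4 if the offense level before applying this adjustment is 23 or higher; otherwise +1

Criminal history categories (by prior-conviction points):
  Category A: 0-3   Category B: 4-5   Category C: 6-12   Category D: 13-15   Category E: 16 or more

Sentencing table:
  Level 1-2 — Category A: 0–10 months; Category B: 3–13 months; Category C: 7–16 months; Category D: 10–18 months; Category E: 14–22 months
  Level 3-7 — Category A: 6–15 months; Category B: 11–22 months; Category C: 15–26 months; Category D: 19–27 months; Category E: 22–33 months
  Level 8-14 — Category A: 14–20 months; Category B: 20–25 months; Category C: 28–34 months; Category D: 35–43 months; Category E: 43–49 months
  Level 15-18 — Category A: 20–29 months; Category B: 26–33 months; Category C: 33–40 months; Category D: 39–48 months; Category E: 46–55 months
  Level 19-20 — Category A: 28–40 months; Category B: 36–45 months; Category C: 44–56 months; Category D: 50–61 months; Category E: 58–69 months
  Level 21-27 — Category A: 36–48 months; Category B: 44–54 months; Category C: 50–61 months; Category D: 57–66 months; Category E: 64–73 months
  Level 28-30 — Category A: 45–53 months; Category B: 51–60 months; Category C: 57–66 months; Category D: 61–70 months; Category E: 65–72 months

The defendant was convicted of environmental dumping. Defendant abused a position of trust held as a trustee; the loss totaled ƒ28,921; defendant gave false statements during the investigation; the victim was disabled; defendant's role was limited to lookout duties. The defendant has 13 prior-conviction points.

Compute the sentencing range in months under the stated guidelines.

Base offense level for environmental dumping: 21.
R1 applies: 21 − 2 = 19.
R2 applies: 19 + 2 = 21.
R3 applies (level before this adjustment is 21 ≥ 6, so +5): 21 + 5 = 26.
R4 does not apply.
R5 applies: 26 + 2 = 28.
R6 does not apply.
R7 applies (level before this adjustment is 28 ≥ 23, so +4): 28 + 4 = 32.
Level 32 exceeds the maximum of 30; capped at 30.
Final offense level: 30.
Criminal history: 13 prior points → Category D (13-15).
Level 30 falls in the 28-30 band.
Grid: Level 28-30 × Category D = 61-70 months.

61-70 months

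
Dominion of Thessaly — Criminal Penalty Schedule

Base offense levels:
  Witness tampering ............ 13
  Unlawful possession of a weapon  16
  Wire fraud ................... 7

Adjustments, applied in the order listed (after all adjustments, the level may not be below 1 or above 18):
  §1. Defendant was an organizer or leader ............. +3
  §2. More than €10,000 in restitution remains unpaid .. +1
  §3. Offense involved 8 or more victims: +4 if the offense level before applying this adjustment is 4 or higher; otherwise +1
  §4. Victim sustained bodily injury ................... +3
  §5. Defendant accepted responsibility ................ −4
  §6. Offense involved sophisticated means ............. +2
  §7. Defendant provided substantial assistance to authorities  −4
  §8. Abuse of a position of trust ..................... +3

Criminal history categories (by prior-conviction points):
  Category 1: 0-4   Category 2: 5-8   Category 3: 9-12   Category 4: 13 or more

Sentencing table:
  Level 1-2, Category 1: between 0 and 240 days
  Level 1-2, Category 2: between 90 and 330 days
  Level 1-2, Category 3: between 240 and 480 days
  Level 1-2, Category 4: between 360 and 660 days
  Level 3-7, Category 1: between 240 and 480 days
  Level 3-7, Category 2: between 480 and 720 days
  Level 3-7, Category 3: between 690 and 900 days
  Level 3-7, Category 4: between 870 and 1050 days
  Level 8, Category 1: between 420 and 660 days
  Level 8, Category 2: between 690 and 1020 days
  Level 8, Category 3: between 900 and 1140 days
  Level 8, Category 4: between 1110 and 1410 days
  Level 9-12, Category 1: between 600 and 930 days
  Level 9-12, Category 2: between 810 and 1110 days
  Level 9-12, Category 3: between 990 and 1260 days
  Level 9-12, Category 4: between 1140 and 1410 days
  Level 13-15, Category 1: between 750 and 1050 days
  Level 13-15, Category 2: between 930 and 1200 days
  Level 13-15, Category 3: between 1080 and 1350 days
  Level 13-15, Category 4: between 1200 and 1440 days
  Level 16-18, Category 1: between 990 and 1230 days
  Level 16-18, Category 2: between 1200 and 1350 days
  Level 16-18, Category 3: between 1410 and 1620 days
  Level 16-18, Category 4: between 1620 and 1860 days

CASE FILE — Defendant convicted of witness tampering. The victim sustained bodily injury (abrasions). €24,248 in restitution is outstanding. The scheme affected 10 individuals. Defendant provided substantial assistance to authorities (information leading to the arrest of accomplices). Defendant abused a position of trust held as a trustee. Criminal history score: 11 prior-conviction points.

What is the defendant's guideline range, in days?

Base offense level for witness tampering: 13.
§1 does not apply.
§2 applies: 13 + 1 = 14.
§3 applies (level before this adjustment is 14 ≥ 4, so +4): 14 + 4 = 18.
§4 applies: 18 + 3 = 21.
§6 does not apply.
§7 applies: 21 − 4 = 17.
§8 applies: 17 + 3 = 20.
Level 20 exceeds the maximum of 18; capped at 18.
Final offense level: 18.
Criminal history: 11 prior points → Category 3 (9-12).
Level 18 falls in the 16-18 band.
Grid: Level 16-18 × Category 3 = 1410-1620 days.

1410-1620 days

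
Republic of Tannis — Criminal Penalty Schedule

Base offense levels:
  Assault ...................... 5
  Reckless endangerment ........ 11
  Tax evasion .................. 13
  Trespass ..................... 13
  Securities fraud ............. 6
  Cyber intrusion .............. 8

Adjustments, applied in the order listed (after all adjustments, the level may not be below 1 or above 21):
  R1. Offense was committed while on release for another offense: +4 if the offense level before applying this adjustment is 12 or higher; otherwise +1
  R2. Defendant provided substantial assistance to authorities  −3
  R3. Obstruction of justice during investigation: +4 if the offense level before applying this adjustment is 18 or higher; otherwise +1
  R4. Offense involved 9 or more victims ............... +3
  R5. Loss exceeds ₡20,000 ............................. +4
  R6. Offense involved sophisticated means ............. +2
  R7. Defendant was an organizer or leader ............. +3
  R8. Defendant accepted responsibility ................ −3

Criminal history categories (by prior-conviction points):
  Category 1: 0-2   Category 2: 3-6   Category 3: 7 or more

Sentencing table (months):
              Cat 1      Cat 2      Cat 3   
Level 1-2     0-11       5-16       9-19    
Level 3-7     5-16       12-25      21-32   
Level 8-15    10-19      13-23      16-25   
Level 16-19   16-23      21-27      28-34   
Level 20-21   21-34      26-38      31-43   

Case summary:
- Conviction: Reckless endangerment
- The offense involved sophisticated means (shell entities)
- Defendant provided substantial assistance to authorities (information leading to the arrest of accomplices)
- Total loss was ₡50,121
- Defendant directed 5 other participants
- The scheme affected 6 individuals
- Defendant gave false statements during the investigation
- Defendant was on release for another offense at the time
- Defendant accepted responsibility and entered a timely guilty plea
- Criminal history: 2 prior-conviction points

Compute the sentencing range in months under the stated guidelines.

16-23 months

Base offense level for reckless endangerment: 11.
R1 applies (level before this adjustment is 11 < 12, so +1): 11 + 1 = 12.
R2 applies: 12 − 3 = 9.
R3 applies (level before this adjustment is 9 < 18, so +1): 9 + 1 = 10.
R4 does not apply.
R5 applies: 10 + 4 = 14.
R6 applies: 14 + 2 = 16.
R7 applies: 16 + 3 = 19.
R8 applies: 19 − 3 = 16.
Final offense level: 16.
Criminal history: 2 prior points → Category 1 (0-2).
Level 16 falls in the 16-19 band.
Grid: Level 16-19 × Category 1 = 16-23 months.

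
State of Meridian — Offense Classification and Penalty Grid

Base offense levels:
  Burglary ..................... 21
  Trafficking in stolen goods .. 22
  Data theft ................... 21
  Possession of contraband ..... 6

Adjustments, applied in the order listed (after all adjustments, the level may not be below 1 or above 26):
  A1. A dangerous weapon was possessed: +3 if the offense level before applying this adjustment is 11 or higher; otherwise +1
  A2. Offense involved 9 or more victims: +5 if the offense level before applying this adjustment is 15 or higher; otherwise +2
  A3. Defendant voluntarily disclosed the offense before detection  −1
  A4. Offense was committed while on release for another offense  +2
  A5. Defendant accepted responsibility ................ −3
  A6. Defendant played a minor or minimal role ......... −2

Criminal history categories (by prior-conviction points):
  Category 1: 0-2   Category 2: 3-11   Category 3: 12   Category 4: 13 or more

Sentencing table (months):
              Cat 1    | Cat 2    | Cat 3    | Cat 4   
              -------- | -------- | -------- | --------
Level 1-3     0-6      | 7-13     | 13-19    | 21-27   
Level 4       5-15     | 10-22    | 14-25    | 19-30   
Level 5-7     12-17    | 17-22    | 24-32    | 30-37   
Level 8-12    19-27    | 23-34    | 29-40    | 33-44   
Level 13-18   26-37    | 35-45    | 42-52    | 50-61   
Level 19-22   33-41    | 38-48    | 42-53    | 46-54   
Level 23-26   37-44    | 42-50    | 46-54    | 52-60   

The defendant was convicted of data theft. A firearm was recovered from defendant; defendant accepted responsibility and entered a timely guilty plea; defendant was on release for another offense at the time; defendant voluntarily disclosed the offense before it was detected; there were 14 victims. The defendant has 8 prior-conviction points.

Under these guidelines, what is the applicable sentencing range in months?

42-50 months

Base offense level for data theft: 21.
A1 applies (level before this adjustment is 21 ≥ 11, so +3): 21 + 3 = 24.
A2 applies (level before this adjustment is 24 ≥ 15, so +5): 24 + 5 = 29.
A3 applies: 29 − 1 = 28.
A4 applies: 28 + 2 = 30.
A5 applies: 30 − 3 = 27.
Level 27 exceeds the maximum of 26; capped at 26.
Final offense level: 26.
Criminal history: 8 prior points → Category 2 (3-11).
Level 26 falls in the 23-26 band.
Grid: Level 23-26 × Category 2 = 42-50 months.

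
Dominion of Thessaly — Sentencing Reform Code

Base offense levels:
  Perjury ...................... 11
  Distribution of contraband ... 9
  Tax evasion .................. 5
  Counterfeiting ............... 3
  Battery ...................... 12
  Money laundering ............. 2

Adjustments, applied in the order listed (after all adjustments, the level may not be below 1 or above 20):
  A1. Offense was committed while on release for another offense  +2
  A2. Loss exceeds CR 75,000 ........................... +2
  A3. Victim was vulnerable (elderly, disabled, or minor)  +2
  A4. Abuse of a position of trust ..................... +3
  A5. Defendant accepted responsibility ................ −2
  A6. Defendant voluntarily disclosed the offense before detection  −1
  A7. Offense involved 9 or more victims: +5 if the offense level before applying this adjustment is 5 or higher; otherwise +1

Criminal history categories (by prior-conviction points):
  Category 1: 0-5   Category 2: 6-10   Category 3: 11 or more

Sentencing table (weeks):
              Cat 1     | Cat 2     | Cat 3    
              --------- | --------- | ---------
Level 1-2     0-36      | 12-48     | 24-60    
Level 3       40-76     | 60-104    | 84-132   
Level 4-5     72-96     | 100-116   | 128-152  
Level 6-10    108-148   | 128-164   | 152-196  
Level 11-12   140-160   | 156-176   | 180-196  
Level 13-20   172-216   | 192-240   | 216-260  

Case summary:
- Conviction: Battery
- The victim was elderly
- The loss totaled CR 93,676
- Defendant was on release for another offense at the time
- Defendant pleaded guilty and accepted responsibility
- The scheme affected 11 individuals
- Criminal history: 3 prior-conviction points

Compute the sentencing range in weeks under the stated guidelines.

172-216 weeks

Base offense level for battery: 12.
A1 applies: 12 + 2 = 14.
A2 applies: 14 + 2 = 16.
A3 applies: 16 + 2 = 18.
A4 does not apply.
A5 applies: 18 − 2 = 16.
A6 does not apply.
A7 applies (level before this adjustment is 16 ≥ 5, so +5): 16 + 5 = 21.
Level 21 exceeds the maximum of 20; capped at 20.
Final offense level: 20.
Criminal history: 3 prior points → Category 1 (0-5).
Level 20 falls in the 13-20 band.
Grid: Level 13-20 × Category 1 = 172-216 weeks.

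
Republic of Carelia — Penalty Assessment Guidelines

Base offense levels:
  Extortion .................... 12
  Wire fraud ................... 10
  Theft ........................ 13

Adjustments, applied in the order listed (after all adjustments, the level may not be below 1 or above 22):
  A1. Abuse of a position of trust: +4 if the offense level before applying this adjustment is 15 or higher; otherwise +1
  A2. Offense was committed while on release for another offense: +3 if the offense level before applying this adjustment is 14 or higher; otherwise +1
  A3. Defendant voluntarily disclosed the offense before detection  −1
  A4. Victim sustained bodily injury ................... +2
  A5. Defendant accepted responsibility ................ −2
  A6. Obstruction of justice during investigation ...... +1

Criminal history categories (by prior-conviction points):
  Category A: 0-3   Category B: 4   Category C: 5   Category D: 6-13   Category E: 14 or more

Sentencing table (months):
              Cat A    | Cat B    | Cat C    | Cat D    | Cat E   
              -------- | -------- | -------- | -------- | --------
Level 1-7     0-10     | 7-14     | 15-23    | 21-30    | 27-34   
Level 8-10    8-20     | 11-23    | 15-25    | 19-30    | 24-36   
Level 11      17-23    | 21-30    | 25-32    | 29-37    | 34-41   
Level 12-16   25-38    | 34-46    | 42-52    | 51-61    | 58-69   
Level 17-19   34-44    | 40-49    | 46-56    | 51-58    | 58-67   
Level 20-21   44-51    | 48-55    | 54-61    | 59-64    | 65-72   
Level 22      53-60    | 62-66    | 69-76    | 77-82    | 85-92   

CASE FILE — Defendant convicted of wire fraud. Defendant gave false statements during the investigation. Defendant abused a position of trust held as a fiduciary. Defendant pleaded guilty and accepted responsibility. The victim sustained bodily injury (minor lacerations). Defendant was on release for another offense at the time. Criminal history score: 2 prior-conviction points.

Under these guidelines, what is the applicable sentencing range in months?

Base offense level for wire fraud: 10.
A1 applies (level before this adjustment is 10 < 15, so +1): 10 + 1 = 11.
A2 applies (level before this adjustment is 11 < 14, so +1): 11 + 1 = 12.
A3 does not apply.
A4 applies: 12 + 2 = 14.
A5 applies: 14 − 2 = 12.
A6 applies: 12 + 1 = 13.
Final offense level: 13.
Criminal history: 2 prior points → Category A (0-3).
Level 13 falls in the 12-16 band.
Grid: Level 12-16 × Category A = 25-38 months.

25-38 months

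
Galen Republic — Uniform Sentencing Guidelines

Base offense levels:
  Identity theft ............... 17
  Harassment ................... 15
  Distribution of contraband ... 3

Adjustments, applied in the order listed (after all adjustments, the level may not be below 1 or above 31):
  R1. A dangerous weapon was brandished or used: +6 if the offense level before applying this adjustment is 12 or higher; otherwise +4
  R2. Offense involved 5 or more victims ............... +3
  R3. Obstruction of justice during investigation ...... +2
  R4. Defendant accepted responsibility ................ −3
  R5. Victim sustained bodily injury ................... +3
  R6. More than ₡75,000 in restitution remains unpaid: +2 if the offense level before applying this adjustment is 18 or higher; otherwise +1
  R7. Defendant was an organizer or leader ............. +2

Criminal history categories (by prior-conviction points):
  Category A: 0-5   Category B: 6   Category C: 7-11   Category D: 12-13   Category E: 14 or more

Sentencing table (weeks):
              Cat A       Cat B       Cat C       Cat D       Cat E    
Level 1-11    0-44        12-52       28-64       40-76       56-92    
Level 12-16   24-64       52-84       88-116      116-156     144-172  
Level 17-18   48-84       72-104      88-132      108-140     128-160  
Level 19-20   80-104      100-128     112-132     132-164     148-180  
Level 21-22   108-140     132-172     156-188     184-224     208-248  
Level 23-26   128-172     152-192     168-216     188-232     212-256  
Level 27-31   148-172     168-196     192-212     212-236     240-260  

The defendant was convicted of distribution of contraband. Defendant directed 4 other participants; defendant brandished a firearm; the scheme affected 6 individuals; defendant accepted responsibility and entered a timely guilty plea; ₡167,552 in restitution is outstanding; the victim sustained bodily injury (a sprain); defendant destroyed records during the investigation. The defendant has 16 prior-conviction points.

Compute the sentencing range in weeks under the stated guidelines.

144-172 weeks

Base offense level for distribution of contraband: 3.
R1 applies (level before this adjustment is 3 < 12, so +4): 3 + 4 = 7.
R2 applies: 7 + 3 = 10.
R3 applies: 10 + 2 = 12.
R4 applies: 12 − 3 = 9.
R5 applies: 9 + 3 = 12.
R6 applies (level before this adjustment is 12 < 18, so +1): 12 + 1 = 13.
R7 applies: 13 + 2 = 15.
Final offense level: 15.
Criminal history: 16 prior points → Category E (14+).
Level 15 falls in the 12-16 band.
Grid: Level 12-16 × Category E = 144-172 weeks.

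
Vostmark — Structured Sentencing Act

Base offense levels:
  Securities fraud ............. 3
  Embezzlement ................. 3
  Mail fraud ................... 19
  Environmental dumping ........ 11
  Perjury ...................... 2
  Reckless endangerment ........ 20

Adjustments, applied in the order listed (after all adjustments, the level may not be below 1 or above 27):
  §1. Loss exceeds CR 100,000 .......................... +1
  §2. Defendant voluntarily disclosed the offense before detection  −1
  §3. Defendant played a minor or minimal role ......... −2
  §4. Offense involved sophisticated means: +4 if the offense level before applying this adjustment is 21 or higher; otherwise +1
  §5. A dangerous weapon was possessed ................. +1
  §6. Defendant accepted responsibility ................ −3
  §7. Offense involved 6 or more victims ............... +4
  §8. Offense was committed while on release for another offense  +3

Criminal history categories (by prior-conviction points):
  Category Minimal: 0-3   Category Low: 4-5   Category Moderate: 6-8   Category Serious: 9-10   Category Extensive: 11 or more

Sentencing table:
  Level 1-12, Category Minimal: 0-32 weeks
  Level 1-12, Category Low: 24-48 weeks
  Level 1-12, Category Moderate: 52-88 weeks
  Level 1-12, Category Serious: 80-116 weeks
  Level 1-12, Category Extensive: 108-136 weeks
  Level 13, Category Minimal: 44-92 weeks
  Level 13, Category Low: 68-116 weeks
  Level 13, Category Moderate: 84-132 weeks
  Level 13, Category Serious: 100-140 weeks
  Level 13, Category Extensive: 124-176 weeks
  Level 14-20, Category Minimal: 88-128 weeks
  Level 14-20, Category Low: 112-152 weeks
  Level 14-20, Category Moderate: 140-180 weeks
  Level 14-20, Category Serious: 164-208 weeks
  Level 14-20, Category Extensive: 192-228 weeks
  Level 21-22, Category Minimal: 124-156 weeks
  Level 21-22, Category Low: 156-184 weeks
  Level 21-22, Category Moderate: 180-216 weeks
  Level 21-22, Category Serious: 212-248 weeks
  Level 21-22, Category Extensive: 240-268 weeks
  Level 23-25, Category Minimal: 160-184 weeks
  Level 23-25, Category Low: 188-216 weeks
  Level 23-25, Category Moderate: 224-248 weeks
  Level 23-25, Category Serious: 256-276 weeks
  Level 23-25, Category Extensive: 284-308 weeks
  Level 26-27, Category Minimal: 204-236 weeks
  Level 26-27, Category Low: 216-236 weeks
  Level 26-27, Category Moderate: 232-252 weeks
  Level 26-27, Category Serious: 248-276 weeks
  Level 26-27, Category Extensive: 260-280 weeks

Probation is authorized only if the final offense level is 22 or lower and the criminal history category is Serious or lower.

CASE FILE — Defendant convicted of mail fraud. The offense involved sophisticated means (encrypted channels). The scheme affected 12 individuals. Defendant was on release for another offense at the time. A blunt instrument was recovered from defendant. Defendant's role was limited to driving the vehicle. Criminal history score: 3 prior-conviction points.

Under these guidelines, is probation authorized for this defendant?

No

Base offense level for mail fraud: 19.
§1 does not apply.
§2 does not apply.
§3 applies: 19 − 2 = 17.
§4 applies (level before this adjustment is 17 < 21, so +1): 17 + 1 = 18.
§5 applies: 18 + 1 = 19.
§7 applies: 19 + 4 = 23.
§8 applies: 23 + 3 = 26.
Final offense level: 26.
Criminal history: 3 prior points → Category Minimal (0-3).
Level 26 falls in the 26-27 band.
Grid: Level 26-27 × Category Minimal = 204-236 weeks.
Probation check: level 26 > 22 and category Minimal ≤ Serious → not eligible.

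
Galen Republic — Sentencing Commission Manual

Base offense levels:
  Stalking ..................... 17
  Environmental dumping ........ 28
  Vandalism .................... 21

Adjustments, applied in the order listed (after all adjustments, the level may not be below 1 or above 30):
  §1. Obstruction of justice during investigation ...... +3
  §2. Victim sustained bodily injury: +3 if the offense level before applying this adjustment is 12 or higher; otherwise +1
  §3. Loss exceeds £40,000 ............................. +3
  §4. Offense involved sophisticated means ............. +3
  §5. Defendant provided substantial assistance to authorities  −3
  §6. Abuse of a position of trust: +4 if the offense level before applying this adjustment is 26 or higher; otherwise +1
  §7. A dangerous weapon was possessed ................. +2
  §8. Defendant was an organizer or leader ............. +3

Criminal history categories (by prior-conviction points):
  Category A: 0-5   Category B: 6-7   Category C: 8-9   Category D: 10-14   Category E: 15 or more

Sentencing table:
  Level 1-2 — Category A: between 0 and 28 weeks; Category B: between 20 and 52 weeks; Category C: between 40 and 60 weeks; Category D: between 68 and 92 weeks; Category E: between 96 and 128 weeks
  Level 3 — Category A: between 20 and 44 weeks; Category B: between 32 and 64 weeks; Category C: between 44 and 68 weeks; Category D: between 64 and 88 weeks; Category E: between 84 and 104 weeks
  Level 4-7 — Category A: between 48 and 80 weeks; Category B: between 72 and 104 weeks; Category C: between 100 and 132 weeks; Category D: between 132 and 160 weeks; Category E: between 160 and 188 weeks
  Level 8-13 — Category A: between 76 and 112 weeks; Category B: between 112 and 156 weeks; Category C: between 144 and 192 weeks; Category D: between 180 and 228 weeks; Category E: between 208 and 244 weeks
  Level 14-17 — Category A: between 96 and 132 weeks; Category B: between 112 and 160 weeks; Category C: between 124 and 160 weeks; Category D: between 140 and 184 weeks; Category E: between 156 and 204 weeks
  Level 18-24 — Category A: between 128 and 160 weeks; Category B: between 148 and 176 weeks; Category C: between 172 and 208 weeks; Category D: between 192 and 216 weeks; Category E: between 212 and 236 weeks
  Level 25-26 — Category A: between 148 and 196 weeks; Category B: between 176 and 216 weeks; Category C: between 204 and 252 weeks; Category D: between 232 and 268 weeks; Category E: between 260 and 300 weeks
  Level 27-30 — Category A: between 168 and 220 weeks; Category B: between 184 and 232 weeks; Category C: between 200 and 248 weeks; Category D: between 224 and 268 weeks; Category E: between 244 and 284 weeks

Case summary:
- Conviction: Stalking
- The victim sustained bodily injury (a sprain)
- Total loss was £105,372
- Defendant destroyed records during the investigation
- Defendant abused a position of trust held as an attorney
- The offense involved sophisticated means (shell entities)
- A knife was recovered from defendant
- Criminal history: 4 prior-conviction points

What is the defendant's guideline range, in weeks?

Base offense level for stalking: 17.
§1 applies: 17 + 3 = 20.
§2 applies (level before this adjustment is 20 ≥ 12, so +3): 20 + 3 = 23.
§3 applies: 23 + 3 = 26.
§4 applies: 26 + 3 = 29.
§6 applies (level before this adjustment is 29 ≥ 26, so +4): 29 + 4 = 33.
§7 applies: 33 + 2 = 35.
§8 does not apply.
Level 35 exceeds the maximum of 30; capped at 30.
Final offense level: 30.
Criminal history: 4 prior points → Category A (0-5).
Level 30 falls in the 27-30 band.
Grid: Level 27-30 × Category A = 168-220 weeks.

168-220 weeks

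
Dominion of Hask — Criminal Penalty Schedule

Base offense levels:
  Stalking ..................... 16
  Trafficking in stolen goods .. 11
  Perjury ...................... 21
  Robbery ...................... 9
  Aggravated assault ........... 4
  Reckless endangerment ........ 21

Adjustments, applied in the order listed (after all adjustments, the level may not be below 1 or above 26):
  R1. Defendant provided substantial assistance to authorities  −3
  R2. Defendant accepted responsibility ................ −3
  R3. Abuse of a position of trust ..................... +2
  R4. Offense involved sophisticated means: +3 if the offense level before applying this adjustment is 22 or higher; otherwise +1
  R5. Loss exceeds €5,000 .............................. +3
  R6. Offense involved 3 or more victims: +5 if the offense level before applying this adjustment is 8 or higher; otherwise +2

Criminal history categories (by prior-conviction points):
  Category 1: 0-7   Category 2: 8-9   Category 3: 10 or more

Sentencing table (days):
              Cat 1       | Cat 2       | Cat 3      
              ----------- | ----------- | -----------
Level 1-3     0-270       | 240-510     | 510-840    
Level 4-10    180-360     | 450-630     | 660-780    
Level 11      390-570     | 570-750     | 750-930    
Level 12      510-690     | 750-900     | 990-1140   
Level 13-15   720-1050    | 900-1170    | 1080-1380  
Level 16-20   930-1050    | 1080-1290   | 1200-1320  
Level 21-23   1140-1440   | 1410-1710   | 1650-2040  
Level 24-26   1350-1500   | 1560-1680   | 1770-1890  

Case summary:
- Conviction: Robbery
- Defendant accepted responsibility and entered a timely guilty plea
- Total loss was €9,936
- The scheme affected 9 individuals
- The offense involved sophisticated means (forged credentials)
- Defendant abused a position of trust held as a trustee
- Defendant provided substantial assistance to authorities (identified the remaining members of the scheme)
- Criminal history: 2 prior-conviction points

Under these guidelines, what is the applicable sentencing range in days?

720-1050 days

Base offense level for robbery: 9.
R1 applies: 9 − 3 = 6.
R2 applies: 6 − 3 = 3.
R3 applies: 3 + 2 = 5.
R4 applies (level before this adjustment is 5 < 22, so +1): 5 + 1 = 6.
R5 applies: 6 + 3 = 9.
R6 applies (level before this adjustment is 9 ≥ 8, so +5): 9 + 5 = 14.
Final offense level: 14.
Criminal history: 2 prior points → Category 1 (0-7).
Level 14 falls in the 13-15 band.
Grid: Level 13-15 × Category 1 = 720-1050 days.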